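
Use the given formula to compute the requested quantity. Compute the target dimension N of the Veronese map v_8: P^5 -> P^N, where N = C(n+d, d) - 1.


The Veronese embedding v_d: P^n -> P^N maps each point to all
degree-d monomials in n+1 homogeneous coordinates.
N = C(n+d, d) - 1
N = C(5+8, 8) - 1
N = C(13, 8) - 1
C(13, 8) = 1287
N = 1287 - 1 = 1286

1286


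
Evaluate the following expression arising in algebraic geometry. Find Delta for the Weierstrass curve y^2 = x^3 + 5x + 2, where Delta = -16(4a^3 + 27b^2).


Compute each component:
4a^3 = 4*5^3 = 4*125 = 500
27b^2 = 27*2^2 = 27*4 = 108
4a^3 + 27b^2 = 500 + 108 = 608
Delta = -16*608 = -9728

-9728


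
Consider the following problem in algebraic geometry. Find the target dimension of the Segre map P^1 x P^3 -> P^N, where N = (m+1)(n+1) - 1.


The Segre embedding maps P^m x P^n into P^N via
all products of coordinates from each factor.
N = (m+1)(n+1) - 1
N = (1+1)(3+1) - 1
N = 2*4 - 1
N = 8 - 1 = 7

7


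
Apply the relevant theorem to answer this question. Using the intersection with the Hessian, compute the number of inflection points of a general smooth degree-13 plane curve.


For a general smooth plane curve C of degree d, the inflection points are
the intersection of C with its Hessian curve, which has degree 3(d-2).
By Bezout, the total intersection number is d * 3(d-2) = 13 * 33 = 429.
For a general curve every flex is ordinary, so each contributes
multiplicity 1 to C·Hess(C), and the number of distinct inflection
points is 3d(d-2).
Inflection points = 3*13*(13-2) = 3*13*11 = 429

429


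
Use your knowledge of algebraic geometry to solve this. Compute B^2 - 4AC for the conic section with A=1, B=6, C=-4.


The discriminant of a conic Ax^2 + Bxy + Cy^2 + ... = 0 is B^2 - 4AC.
B^2 = 6^2 = 36
4AC = 4*1*(-4) = -16
Discriminant = 36 + 16 = 52

52


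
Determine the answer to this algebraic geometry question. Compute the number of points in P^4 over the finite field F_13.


P^4(F_13) has (q^(n+1) - 1)/(q - 1) points.
= 13^4 + 13^3 + 13^2 + 13^1 + 13^0
= 28561 + 2197 + 169 + 13 + 1
= 30941

30941


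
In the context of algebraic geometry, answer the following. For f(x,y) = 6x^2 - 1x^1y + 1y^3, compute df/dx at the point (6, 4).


df/dx = 2*6*x^1 + 1*(-1)*x^0*y
At (6,4): 2*6*6^1 + 1*(-1)*6^0*4
= 72 - 4
= 68

68


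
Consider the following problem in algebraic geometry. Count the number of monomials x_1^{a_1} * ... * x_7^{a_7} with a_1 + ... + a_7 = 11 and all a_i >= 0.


The number of degree-11 monomials in 7 variables is C(d+n-1, n-1).
= C(11+7-1, 7-1) = C(17, 6)
= 12376

12376


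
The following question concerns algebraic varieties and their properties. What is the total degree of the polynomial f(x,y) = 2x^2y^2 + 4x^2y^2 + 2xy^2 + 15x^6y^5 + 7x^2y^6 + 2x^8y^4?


Examine each term for its total degree (sum of exponents).
  Term '2x^2y^2' has total degree 2+2 = 4.
  Term '4x^2y^2' has total degree 2+2 = 4.
  Term '2xy^2' has total degree 1+2 = 3.
  Term '15x^6y^5' has total degree 6+5 = 11.
  Term '7x^2y^6' has total degree 2+6 = 8.
  Term '2x^8y^4' has total degree 8+4 = 12.
The maximum total degree among all terms is 12.

12


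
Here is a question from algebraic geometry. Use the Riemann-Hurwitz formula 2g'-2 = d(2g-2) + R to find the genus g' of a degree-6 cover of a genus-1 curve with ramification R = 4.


Riemann-Hurwitz formula: 2g' - 2 = d(2g - 2) + R
Given: d = 6, g = 1, R = 4
2g' - 2 = 6*(2*1 - 2) + 4
2g' - 2 = 6*0 + 4
2g' - 2 = 0 + 4 = 4
2g' = 6
g' = 3

3


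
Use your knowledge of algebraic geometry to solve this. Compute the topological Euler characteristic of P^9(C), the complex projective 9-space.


The complex projective space P^9 has one cell in each even real dimension 0, 2, ..., 18.
The cohomology groups are H^{2k}(P^9) = Z for k = 0,...,9, and 0 otherwise.
Euler characteristic = sum of Betti numbers = 1 per even-dimensional cohomology group.
chi(P^9) = 9 + 1 = 10

10


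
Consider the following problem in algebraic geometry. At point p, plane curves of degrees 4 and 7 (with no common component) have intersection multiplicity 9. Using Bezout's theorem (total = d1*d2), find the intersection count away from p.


By Bezout's theorem, the total intersection number is d1 * d2.
Total = 4 * 7 = 28
Intersection multiplicity at p = 9
Remaining intersections = 28 - 9 = 19

19


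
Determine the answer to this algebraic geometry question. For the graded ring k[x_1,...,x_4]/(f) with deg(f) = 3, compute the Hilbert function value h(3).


For R = k[x_1,...,x_n]/(f) with f homogeneous of degree e:
The Hilbert series is (1 - t^e)/(1 - t)^n.
So h(d) = C(d+n-1, n-1) - C(d-e+n-1, n-1) for d >= e.
With n=4, e=3, d=3:
C(3+4-1, 4-1) = C(6, 3) = 20
C(3-3+4-1, 4-1) = C(3, 3) = 1
h(3) = 20 - 1 = 19

19


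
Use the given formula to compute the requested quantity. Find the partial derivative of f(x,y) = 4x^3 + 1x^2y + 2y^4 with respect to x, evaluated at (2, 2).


df/dx = 3*4*x^2 + 2*1*x^1*y
At (2,2): 3*4*2^2 + 2*1*2^1*2
= 48 + 8
= 56

56


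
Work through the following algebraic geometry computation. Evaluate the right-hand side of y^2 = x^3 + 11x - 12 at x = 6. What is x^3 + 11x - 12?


Compute x^3 + 11x - 12 at x = 6:
x^3 = 6^3 = 216
11*x = 11*6 = 66
Sum: 216 + 66 - 12 = 270

270


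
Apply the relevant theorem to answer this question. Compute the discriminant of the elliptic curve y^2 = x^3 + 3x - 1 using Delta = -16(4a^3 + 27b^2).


Compute each component:
4a^3 = 4*3^3 = 4*27 = 108
27b^2 = 27*(-1)^2 = 27*1 = 27
4a^3 + 27b^2 = 108 + 27 = 135
Delta = -16*135 = -2160

-2160


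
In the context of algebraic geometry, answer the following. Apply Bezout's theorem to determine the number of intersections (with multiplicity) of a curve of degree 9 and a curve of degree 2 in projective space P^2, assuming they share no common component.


Bezout's theorem states the intersection count equals the product of degrees.
Intersection count = 9 * 2 = 18

18


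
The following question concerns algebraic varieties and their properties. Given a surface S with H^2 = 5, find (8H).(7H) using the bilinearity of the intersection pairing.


Using bilinearity of the intersection pairing on a surface S:
(aH).(bH) = ab * (H.H)
We have H^2 = 5.
D.E = (8H).(7H) = 8*7*5
= 56*5
= 280

280


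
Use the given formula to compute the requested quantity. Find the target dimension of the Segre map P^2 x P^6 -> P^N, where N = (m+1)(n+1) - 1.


The Segre embedding maps P^m x P^n into P^N via
all products of coordinates from each factor.
N = (m+1)(n+1) - 1
N = (2+1)(6+1) - 1
N = 3*7 - 1
N = 21 - 1 = 20

20


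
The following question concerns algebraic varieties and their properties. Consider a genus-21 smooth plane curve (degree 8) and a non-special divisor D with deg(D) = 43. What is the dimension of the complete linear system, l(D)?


First, compute the genus of a smooth plane curve of degree 8:
g = (d-1)(d-2)/2 = (8-1)(8-2)/2 = 21
For a non-special divisor D (i.e., h^1(D) = 0), Riemann-Roch gives:
l(D) = deg(D) - g + 1
Since deg(D) = 43 >= 2g - 1 = 41, D is non-special.
l(D) = 43 - 21 + 1 = 23

23


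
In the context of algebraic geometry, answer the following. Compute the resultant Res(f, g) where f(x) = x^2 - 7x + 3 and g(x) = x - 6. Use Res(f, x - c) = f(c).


For Res(f, x - c), we evaluate f at x = c.
f(6) = 6^2 - 7*6 + 3
= 36 - 42 + 3
= -6 + 3 = -3
Res(f, g) = -3

-3


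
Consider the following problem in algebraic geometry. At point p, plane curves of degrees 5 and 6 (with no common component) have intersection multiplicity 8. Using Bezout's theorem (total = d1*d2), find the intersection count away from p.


By Bezout's theorem, the total intersection number is d1 * d2.
Total = 5 * 6 = 30
Intersection multiplicity at p = 8
Remaining intersections = 30 - 8 = 22

22


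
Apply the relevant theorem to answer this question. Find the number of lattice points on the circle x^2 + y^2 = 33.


Systematically check integer values of x where x^2 <= 33.
For each valid x, check if 33 - x^2 is a perfect square.
Total integer solutions found: 0

0


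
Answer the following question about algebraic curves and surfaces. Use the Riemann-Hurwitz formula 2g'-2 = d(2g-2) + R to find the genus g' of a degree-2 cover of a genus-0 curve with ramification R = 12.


Riemann-Hurwitz formula: 2g' - 2 = d(2g - 2) + R
Given: d = 2, g = 0, R = 12
2g' - 2 = 2*(2*0 - 2) + 12
2g' - 2 = 2*(-2) + 12
2g' - 2 = -4 + 12 = 8
2g' = 10
g' = 5

5


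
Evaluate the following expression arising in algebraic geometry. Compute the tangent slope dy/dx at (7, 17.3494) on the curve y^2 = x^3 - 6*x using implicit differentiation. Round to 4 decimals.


Using implicit differentiation of y^2 = x^3 - 6*x:
2y * dy/dx = 3x^2 - 6
dy/dx = (3x^2 - 6)/(2y)
Numerator: 3*7^2 - 6 = 141
Denominator: 2*17.3494 = 34.6988
dy/dx = 141/34.6988 = 4.0635

4.0635


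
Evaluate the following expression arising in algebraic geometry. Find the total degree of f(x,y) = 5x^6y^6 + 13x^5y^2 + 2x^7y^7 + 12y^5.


Examine each term for its total degree (sum of exponents).
  Term '5x^6y^6' has total degree 6+6 = 12.
  Term '13x^5y^2' has total degree 5+2 = 7.
  Term '2x^7y^7' has total degree 7+7 = 14.
  Term '12y^5' has total degree 0+5 = 5.
The maximum total degree among all terms is 14.

14


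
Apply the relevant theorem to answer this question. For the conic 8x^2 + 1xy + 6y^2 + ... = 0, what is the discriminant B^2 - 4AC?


The discriminant of a conic Ax^2 + Bxy + Cy^2 + ... = 0 is B^2 - 4AC.
B^2 = 1^2 = 1
4AC = 4*8*6 = 192
Discriminant = 1 - 192 = -191

-191


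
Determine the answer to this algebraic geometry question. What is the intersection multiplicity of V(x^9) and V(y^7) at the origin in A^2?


The intersection multiplicity of V(x^a) and V(y^b) at the origin is:
I(O; V(x^9), V(y^7)) = dim_k(k[x,y]/(x^9, y^7))
A basis for k[x,y]/(x^9, y^7) is the set of monomials x^i * y^j
where 0 <= i < 9 and 0 <= j < 7.
The number of such monomials is 9 * 7 = 63

63


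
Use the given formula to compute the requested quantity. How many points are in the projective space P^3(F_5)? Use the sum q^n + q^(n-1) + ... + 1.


P^3(F_5) has (q^(n+1) - 1)/(q - 1) points.
= 5^3 + 5^2 + 5^1 + 5^0
= 125 + 25 + 5 + 1
= 156

156


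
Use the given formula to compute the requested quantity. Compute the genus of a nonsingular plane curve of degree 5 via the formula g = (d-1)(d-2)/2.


Using the genus formula for smooth plane curves:
g = (d-1)(d-2)/2
g = (5-1)(5-2)/2
g = 4*3/2
g = 12/2 = 6

6


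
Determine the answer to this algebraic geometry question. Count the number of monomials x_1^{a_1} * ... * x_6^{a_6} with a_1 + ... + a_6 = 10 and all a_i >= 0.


The number of degree-10 monomials in 6 variables is C(d+n-1, n-1).
= C(10+6-1, 6-1) = C(15, 5)
= 3003

3003


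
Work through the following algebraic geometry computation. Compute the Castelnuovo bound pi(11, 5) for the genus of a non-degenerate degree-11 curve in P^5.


Castelnuovo's bound: write d - 1 = m(r-1) + epsilon with 0 <= epsilon < r-1.
d - 1 = 11 - 1 = 10
r - 1 = 5 - 1 = 4
10 = 2*4 + 2, so m = 2, epsilon = 2
pi(d, r) = m(m-1)(r-1)/2 + m*epsilon
= 2*1*4/2 + 2*2
= 8/2 + 4
= 4 + 4 = 8

8


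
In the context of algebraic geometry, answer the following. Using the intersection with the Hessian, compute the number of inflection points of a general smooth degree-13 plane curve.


For a general smooth plane curve C of degree d, the inflection points are
the intersection of C with its Hessian curve, which has degree 3(d-2).
By Bezout, the total intersection number is d * 3(d-2) = 13 * 33 = 429.
For a general curve every flex is ordinary, so each contributes
multiplicity 1 to C·Hess(C), and the number of distinct inflection
points is 3d(d-2).
Inflection points = 3*13*(13-2) = 3*13*11 = 429

429


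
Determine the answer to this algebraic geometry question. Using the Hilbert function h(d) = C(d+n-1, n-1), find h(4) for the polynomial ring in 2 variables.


The Hilbert function for the polynomial ring in 2 variables is:
h(d) = C(d+n-1, n-1)
h(4) = C(4+2-1, 2-1) = C(5, 1)
= 5! / (1! * 4!)
= 5

5


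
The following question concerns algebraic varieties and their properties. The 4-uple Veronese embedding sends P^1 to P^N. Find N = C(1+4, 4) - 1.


The Veronese embedding v_d: P^n -> P^N maps each point to all
degree-d monomials in n+1 homogeneous coordinates.
N = C(n+d, d) - 1
N = C(1+4, 4) - 1
N = C(5, 4) - 1
C(5, 4) = 5
N = 5 - 1 = 4

4


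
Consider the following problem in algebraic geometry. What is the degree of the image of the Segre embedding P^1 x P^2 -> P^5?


The degree of the Segre variety P^1 x P^2 is C(m+n, m).
= C(3, 1)
= 3

3


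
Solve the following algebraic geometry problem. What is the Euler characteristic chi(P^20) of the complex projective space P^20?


The complex projective space P^20 has one cell in each even real dimension 0, 2, ..., 40.
The cohomology groups are H^{2k}(P^20) = Z for k = 0,...,20, and 0 otherwise.
Euler characteristic = sum of Betti numbers = 1 per even-dimensional cohomology group.
chi(P^20) = 20 + 1 = 21

21


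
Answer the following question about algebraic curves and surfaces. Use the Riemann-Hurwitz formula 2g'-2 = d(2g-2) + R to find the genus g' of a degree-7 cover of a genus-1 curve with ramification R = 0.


Riemann-Hurwitz formula: 2g' - 2 = d(2g - 2) + R
Given: d = 7, g = 1, R = 0
2g' - 2 = 7*(2*1 - 2) + 0
2g' - 2 = 7*0 + 0
2g' - 2 = 0 + 0 = 0
2g' = 2
g' = 1

1


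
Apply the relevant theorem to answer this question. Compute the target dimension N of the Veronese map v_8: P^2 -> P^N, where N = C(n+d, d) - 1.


The Veronese embedding v_d: P^n -> P^N maps each point to all
degree-d monomials in n+1 homogeneous coordinates.
N = C(n+d, d) - 1
N = C(2+8, 8) - 1
N = C(10, 8) - 1
C(10, 8) = 45
N = 45 - 1 = 44

44


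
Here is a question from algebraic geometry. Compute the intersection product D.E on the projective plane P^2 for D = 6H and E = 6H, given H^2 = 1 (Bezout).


Using bilinearity of the intersection pairing on the projective plane P^2:
(aH).(bH) = ab * (H.H)
We have H^2 = 1 (Bezout).
D.E = (6H).(6H) = 6*6*1
= 36*1
= 36

36


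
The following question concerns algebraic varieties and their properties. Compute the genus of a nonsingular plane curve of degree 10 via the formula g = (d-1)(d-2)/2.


Using the genus formula for smooth plane curves:
g = (d-1)(d-2)/2
g = (10-1)(10-2)/2
g = 9*8/2
g = 72/2 = 36

36


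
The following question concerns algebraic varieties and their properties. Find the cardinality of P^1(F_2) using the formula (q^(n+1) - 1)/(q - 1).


P^1(F_2) has (q^(n+1) - 1)/(q - 1) points.
= 2^1 + 2^0
= 2 + 1
= 3

3


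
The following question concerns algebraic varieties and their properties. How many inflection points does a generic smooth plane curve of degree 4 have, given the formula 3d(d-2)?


For a general smooth plane curve C of degree d, the inflection points are
the intersection of C with its Hessian curve, which has degree 3(d-2).
By Bezout, the total intersection number is d * 3(d-2) = 4 * 6 = 24.
For a general curve every flex is ordinary, so each contributes
multiplicity 1 to C·Hess(C), and the number of distinct inflection
points is 3d(d-2).
Inflection points = 3*4*(4-2) = 3*4*2 = 24

24


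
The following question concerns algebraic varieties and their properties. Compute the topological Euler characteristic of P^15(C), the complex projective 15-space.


The complex projective space P^15 has one cell in each even real dimension 0, 2, ..., 30.
The cohomology groups are H^{2k}(P^15) = Z for k = 0,...,15, and 0 otherwise.
Euler characteristic = sum of Betti numbers = 1 per even-dimensional cohomology group.
chi(P^15) = 15 + 1 = 16

16


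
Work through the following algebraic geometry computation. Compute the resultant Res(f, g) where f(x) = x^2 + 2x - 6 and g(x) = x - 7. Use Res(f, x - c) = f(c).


For Res(f, x - c), we evaluate f at x = c.
f(7) = 7^2 + 2*7 - 6
= 49 + 14 - 6
= 63 - 6 = 57
Res(f, g) = 57

57


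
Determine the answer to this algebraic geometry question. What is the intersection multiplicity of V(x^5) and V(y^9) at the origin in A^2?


The intersection multiplicity of V(x^a) and V(y^b) at the origin is:
I(O; V(x^5), V(y^9)) = dim_k(k[x,y]/(x^5, y^9))
A basis for k[x,y]/(x^5, y^9) is the set of monomials x^i * y^j
where 0 <= i < 5 and 0 <= j < 9.
The number of such monomials is 5 * 9 = 45

45


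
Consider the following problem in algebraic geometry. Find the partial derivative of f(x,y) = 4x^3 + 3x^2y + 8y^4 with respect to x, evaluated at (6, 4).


df/dx = 3*4*x^2 + 2*3*x^1*y
At (6,4): 3*4*6^2 + 2*3*6^1*4
= 432 + 144
= 576

576


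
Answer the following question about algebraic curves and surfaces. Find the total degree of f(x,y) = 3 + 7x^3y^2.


Examine each term for its total degree (sum of exponents).
  Term '3' has total degree 0+0 = 0.
  Term '7x^3y^2' has total degree 3+2 = 5.
The maximum total degree among all terms is 5.

5


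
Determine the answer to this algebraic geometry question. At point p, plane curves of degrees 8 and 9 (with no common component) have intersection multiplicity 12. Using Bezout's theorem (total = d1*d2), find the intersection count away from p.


By Bezout's theorem, the total intersection number is d1 * d2.
Total = 8 * 9 = 72
Intersection multiplicity at p = 12
Remaining intersections = 72 - 12 = 60

60


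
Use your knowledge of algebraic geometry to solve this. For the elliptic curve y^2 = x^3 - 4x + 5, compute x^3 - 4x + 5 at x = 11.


Compute x^3 - 4x + 5 at x = 11:
x^3 = 11^3 = 1331
(-4)*x = (-4)*11 = -44
Sum: 1331 - 44 + 5 = 1292

1292


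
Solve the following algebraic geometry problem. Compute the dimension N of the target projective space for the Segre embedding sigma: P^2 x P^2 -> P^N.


The Segre embedding maps P^m x P^n into P^N via
all products of coordinates from each factor.
N = (m+1)(n+1) - 1
N = (2+1)(2+1) - 1
N = 3*3 - 1
N = 9 - 1 = 8

8


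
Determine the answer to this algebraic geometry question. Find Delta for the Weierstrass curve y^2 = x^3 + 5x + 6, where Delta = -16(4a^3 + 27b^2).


Compute each component:
4a^3 = 4*5^3 = 4*125 = 500
27b^2 = 27*6^2 = 27*36 = 972
4a^3 + 27b^2 = 500 + 972 = 1472
Delta = -16*1472 = -23552

-23552


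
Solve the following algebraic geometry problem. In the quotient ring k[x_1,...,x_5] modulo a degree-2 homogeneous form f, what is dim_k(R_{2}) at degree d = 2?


For R = k[x_1,...,x_n]/(f) with f homogeneous of degree e:
The Hilbert series is (1 - t^e)/(1 - t)^n.
So h(d) = C(d+n-1, n-1) - C(d-e+n-1, n-1) for d >= e.
With n=5, e=2, d=2:
C(2+5-1, 5-1) = C(6, 4) = 15
C(2-2+5-1, 5-1) = C(4, 4) = 1
h(2) = 15 - 1 = 14

14


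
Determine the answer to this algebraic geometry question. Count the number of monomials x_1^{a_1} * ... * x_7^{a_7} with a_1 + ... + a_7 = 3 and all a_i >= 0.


The number of degree-3 monomials in 7 variables is C(d+n-1, n-1).
= C(3+7-1, 7-1) = C(9, 6)
= 84

84


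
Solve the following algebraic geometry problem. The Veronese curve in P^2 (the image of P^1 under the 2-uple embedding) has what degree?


The rational normal curve in P^2 is the image of P^1 under the 2-uple Veronese.
A general hyperplane in P^2 pulls back to a degree-2 form on P^1, which has 2 zeros,
so the curve meets a general hyperplane in 2 points. Degree = 2.

2


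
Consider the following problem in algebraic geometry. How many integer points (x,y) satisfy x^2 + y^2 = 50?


Systematically check integer values of x where x^2 <= 50.
For each valid x, check if 50 - x^2 is a perfect square.
x=1: 50 - 1 = 49, sqrt = 7 (valid)
x=5: 50 - 25 = 25, sqrt = 5 (valid)
x=7: 50 - 49 = 1, sqrt = 1 (valid)
Total integer solutions found: 12

12


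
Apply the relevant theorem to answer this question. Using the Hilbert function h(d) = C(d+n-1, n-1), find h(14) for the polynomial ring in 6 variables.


The Hilbert function for the polynomial ring in 6 variables is:
h(d) = C(d+n-1, n-1)
h(14) = C(14+6-1, 6-1) = C(19, 5)
= 19! / (5! * 14!)
= 11628

11628


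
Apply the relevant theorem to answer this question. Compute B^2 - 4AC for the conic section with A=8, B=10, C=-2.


The discriminant of a conic Ax^2 + Bxy + Cy^2 + ... = 0 is B^2 - 4AC.
B^2 = 10^2 = 100
4AC = 4*8*(-2) = -64
Discriminant = 100 + 64 = 164

164


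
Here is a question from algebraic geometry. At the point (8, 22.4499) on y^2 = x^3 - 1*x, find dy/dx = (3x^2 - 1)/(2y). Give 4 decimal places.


Using implicit differentiation of y^2 = x^3 - 1*x:
2y * dy/dx = 3x^2 - 1
dy/dx = (3x^2 - 1)/(2y)
Numerator: 3*8^2 - 1 = 191
Denominator: 2*22.4499 = 44.8998
dy/dx = 191/44.8998 = 4.2539

4.2539


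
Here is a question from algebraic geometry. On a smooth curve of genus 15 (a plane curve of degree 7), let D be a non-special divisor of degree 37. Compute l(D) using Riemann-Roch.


First, compute the genus of a smooth plane curve of degree 7:
g = (d-1)(d-2)/2 = (7-1)(7-2)/2 = 15
For a non-special divisor D (i.e., h^1(D) = 0), Riemann-Roch gives:
l(D) = deg(D) - g + 1
Since deg(D) = 37 >= 2g - 1 = 29, D is non-special.
l(D) = 37 - 15 + 1 = 23

23


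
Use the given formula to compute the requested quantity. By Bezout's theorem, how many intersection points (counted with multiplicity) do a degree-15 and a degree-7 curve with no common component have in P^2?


Bezout's theorem states the intersection count equals the product of degrees.
Intersection count = 15 * 7 = 105

105


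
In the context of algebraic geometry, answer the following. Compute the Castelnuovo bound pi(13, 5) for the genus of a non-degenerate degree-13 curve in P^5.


Castelnuovo's bound: write d - 1 = m(r-1) + epsilon with 0 <= epsilon < r-1.
d - 1 = 13 - 1 = 12
r - 1 = 5 - 1 = 4
12 = 3*4 + 0, so m = 3, epsilon = 0
pi(d, r) = m(m-1)(r-1)/2 + m*epsilon
= 3*2*4/2 + 3*0
= 24/2 + 0
= 12 + 0 = 12

12


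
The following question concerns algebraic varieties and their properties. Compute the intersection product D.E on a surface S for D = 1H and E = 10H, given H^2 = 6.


Using bilinearity of the intersection pairing on a surface S:
(aH).(bH) = ab * (H.H)
We have H^2 = 6.
D.E = (1H).(10H) = 1*10*6
= 10*6
= 60

60


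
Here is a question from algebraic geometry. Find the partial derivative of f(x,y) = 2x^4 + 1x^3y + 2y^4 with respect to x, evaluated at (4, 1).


df/dx = 4*2*x^3 + 3*1*x^2*y
At (4,1): 4*2*4^3 + 3*1*4^2*1
= 512 + 48
= 560

560


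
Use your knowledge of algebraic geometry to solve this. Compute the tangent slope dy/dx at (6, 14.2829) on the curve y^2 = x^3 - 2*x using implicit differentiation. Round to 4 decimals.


Using implicit differentiation of y^2 = x^3 - 2*x:
2y * dy/dx = 3x^2 - 2
dy/dx = (3x^2 - 2)/(2y)
Numerator: 3*6^2 - 2 = 106
Denominator: 2*14.2829 = 28.5658
dy/dx = 106/28.5658 = 3.7107

3.7107


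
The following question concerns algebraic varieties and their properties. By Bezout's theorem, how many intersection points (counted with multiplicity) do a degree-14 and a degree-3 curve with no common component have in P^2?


Bezout's theorem states the intersection count equals the product of degrees.
Intersection count = 14 * 3 = 42

42


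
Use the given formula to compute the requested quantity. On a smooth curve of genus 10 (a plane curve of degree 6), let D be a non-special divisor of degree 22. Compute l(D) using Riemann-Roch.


First, compute the genus of a smooth plane curve of degree 6:
g = (d-1)(d-2)/2 = (6-1)(6-2)/2 = 10
For a non-special divisor D (i.e., h^1(D) = 0), Riemann-Roch gives:
l(D) = deg(D) - g + 1
Since deg(D) = 22 >= 2g - 1 = 19, D is non-special.
l(D) = 22 - 10 + 1 = 13

13


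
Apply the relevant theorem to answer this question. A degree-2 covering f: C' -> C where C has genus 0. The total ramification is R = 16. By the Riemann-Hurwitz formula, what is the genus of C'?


Riemann-Hurwitz formula: 2g' - 2 = d(2g - 2) + R
Given: d = 2, g = 0, R = 16
2g' - 2 = 2*(2*0 - 2) + 16
2g' - 2 = 2*(-2) + 16
2g' - 2 = -4 + 16 = 12
2g' = 14
g' = 7

7


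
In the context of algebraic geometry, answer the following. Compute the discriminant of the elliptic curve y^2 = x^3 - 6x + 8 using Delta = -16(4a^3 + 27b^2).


Compute each component:
4a^3 = 4*(-6)^3 = 4*(-216) = -864
27b^2 = 27*8^2 = 27*64 = 1728
4a^3 + 27b^2 = -864 + 1728 = 864
Delta = -16*864 = -13824

-13824


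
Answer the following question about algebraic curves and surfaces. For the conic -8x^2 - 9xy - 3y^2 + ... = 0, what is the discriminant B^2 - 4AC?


The discriminant of a conic Ax^2 + Bxy + Cy^2 + ... = 0 is B^2 - 4AC.
B^2 = (-9)^2 = 81
4AC = 4*(-8)*(-3) = 96
Discriminant = 81 - 96 = -15

-15


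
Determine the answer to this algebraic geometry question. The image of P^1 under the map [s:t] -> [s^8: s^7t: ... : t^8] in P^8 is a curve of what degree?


The rational normal curve in P^8 is the image of P^1 under the 8-uple Veronese.
A general hyperplane in P^8 pulls back to a degree-8 form on P^1, which has 8 zeros,
so the curve meets a general hyperplane in 8 points. Degree = 8.

8


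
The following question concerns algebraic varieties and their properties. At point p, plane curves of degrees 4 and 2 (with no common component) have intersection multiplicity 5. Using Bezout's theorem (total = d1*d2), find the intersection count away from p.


By Bezout's theorem, the total intersection number is d1 * d2.
Total = 4 * 2 = 8
Intersection multiplicity at p = 5
Remaining intersections = 8 - 5 = 3

3


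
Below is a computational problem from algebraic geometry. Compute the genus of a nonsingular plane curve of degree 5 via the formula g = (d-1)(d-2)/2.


Using the genus formula for smooth plane curves:
g = (d-1)(d-2)/2
g = (5-1)(5-2)/2
g = 4*3/2
g = 12/2 = 6

6


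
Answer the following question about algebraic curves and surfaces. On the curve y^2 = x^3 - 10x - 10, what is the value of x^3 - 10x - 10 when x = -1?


Compute x^3 - 10x - 10 at x = -1:
x^3 = (-1)^3 = -1
(-10)*x = (-10)*(-1) = 10
Sum: -1 + 10 - 10 = -1

-1


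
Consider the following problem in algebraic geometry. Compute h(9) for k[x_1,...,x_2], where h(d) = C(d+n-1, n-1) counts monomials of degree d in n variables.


The Hilbert function for the polynomial ring in 2 variables is:
h(d) = C(d+n-1, n-1)
h(9) = C(9+2-1, 2-1) = C(10, 1)
= 10! / (1! * 9!)
= 10

10


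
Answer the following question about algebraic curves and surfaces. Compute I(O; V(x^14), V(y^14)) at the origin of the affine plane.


The intersection multiplicity of V(x^a) and V(y^b) at the origin is:
I(O; V(x^14), V(y^14)) = dim_k(k[x,y]/(x^14, y^14))
A basis for k[x,y]/(x^14, y^14) is the set of monomials x^i * y^j
where 0 <= i < 14 and 0 <= j < 14.
The number of such monomials is 14 * 14 = 196

196


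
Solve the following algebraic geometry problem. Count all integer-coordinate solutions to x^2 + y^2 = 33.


Systematically check integer values of x where x^2 <= 33.
For each valid x, check if 33 - x^2 is a perfect square.
Total integer solutions found: 0

0


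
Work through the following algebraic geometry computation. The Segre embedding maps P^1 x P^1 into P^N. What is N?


The Segre embedding maps P^m x P^n into P^N via
all products of coordinates from each factor.
N = (m+1)(n+1) - 1
N = (1+1)(1+1) - 1
N = 2*2 - 1
N = 4 - 1 = 3

3


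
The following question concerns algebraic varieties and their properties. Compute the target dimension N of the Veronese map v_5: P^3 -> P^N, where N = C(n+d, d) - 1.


The Veronese embedding v_d: P^n -> P^N maps each point to all
degree-d monomials in n+1 homogeneous coordinates.
N = C(n+d, d) - 1
N = C(3+5, 5) - 1
N = C(8, 5) - 1
C(8, 5) = 56
N = 56 - 1 = 55

55


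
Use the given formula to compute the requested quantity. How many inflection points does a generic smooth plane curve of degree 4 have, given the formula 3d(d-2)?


For a general smooth plane curve C of degree d, the inflection points are
the intersection of C with its Hessian curve, which has degree 3(d-2).
By Bezout, the total intersection number is d * 3(d-2) = 4 * 6 = 24.
For a general curve every flex is ordinary, so each contributes
multiplicity 1 to C·Hess(C), and the number of distinct inflection
points is 3d(d-2).
Inflection points = 3*4*(4-2) = 3*4*2 = 24

24


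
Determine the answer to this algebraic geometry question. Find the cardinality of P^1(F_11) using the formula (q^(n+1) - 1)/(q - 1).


P^1(F_11) has (q^(n+1) - 1)/(q - 1) points.
= 11^1 + 11^0
= 11 + 1
= 12

12


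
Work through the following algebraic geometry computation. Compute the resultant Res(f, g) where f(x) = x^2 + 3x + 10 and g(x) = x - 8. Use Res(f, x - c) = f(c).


For Res(f, x - c), we evaluate f at x = c.
f(8) = 8^2 + 3*8 + 10
= 64 + 24 + 10
= 88 + 10 = 98
Res(f, g) = 98

98


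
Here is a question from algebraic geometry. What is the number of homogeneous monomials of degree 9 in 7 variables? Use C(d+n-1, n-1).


The number of degree-9 monomials in 7 variables is C(d+n-1, n-1).
= C(9+7-1, 7-1) = C(15, 6)
= 5005

5005


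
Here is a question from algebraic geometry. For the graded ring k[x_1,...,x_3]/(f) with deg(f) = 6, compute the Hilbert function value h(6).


For R = k[x_1,...,x_n]/(f) with f homogeneous of degree e:
The Hilbert series is (1 - t^e)/(1 - t)^n.
So h(d) = C(d+n-1, n-1) - C(d-e+n-1, n-1) for d >= e.
With n=3, e=6, d=6:
C(6+3-1, 3-1) = C(8, 2) = 28
C(6-6+3-1, 3-1) = C(2, 2) = 1
h(6) = 28 - 1 = 27

27


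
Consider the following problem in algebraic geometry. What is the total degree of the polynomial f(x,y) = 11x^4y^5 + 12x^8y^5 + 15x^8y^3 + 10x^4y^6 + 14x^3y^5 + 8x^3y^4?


Examine each term for its total degree (sum of exponents).
  Term '11x^4y^5' has total degree 4+5 = 9.
  Term '12x^8y^5' has total degree 8+5 = 13.
  Term '15x^8y^3' has total degree 8+3 = 11.
  Term '10x^4y^6' has total degree 4+6 = 10.
  Term '14x^3y^5' has total degree 3+5 = 8.
  Term '8x^3y^4' has total degree 3+4 = 7.
The maximum total degree among all terms is 13.

13


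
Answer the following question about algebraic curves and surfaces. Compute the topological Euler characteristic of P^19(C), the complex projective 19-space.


The complex projective space P^19 has one cell in each even real dimension 0, 2, ..., 38.
The cohomology groups are H^{2k}(P^19) = Z for k = 0,...,19, and 0 otherwise.
Euler characteristic = sum of Betti numbers = 1 per even-dimensional cohomology group.
chi(P^19) = 19 + 1 = 20

20


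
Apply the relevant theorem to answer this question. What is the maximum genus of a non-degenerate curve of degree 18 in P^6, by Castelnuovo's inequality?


Castelnuovo's bound: write d - 1 = m(r-1) + epsilon with 0 <= epsilon < r-1.
d - 1 = 18 - 1 = 17
r - 1 = 6 - 1 = 5
17 = 3*5 + 2, so m = 3, epsilon = 2
pi(d, r) = m(m-1)(r-1)/2 + m*epsilon
= 3*2*5/2 + 3*2
= 30/2 + 6
= 15 + 6 = 21

21


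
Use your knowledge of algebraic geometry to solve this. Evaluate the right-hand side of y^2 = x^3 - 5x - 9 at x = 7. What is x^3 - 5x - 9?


Compute x^3 - 5x - 9 at x = 7:
x^3 = 7^3 = 343
(-5)*x = (-5)*7 = -35
Sum: 343 - 35 - 9 = 299

299


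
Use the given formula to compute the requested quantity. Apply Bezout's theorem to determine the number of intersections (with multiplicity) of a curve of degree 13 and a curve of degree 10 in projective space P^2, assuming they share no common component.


Bezout's theorem states the intersection count equals the product of degrees.
Intersection count = 13 * 10 = 130

130


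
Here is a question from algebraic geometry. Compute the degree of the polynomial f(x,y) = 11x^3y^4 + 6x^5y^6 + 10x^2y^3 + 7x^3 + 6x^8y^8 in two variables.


Examine each term for its total degree (sum of exponents).
  Term '11x^3y^4' has total degree 3+4 = 7.
  Term '6x^5y^6' has total degree 5+6 = 11.
  Term '10x^2y^3' has total degree 2+3 = 5.
  Term '7x^3' has total degree 3+0 = 3.
  Term '6x^8y^8' has total degree 8+8 = 16.
The maximum total degree among all terms is 16.

16


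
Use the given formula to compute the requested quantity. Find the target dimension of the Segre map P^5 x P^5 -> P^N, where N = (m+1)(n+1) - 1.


The Segre embedding maps P^m x P^n into P^N via
all products of coordinates from each factor.
N = (m+1)(n+1) - 1
N = (5+1)(5+1) - 1
N = 6*6 - 1
N = 36 - 1 = 35

35


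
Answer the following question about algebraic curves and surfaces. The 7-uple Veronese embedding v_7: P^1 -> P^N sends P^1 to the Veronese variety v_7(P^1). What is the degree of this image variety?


The Veronese variety v_7(P^1) has degree d^r.
d^r = 7^1 = 7

7


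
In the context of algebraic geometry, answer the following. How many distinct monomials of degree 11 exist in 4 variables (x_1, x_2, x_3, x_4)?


The number of degree-11 monomials in 4 variables is C(d+n-1, n-1).
= C(11+4-1, 4-1) = C(14, 3)
= 364

364


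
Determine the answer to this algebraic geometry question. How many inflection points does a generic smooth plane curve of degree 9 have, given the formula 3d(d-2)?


For a general smooth plane curve C of degree d, the inflection points are
the intersection of C with its Hessian curve, which has degree 3(d-2).
By Bezout, the total intersection number is d * 3(d-2) = 9 * 21 = 189.
For a general curve every flex is ordinary, so each contributes
multiplicity 1 to C·Hess(C), and the number of distinct inflection
points is 3d(d-2).
Inflection points = 3*9*(9-2) = 3*9*7 = 189

189


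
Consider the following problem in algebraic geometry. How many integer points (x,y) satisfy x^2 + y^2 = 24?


Systematically check integer values of x where x^2 <= 24.
For each valid x, check if 24 - x^2 is a perfect square.
Total integer solutions found: 0

0


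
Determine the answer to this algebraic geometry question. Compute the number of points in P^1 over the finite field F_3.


P^1(F_3) has (q^(n+1) - 1)/(q - 1) points.
= 3^1 + 3^0
= 3 + 1
= 4

4


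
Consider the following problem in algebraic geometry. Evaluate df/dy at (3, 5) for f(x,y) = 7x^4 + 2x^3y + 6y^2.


df/dy = 2*x^3 + 2*6*y^1
At (3,5): 2*3^3 + 2*6*5^1
= 54 + 60
= 114

114


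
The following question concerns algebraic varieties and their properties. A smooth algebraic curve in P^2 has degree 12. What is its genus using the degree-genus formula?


Using the genus formula for smooth plane curves:
g = (d-1)(d-2)/2
g = (12-1)(12-2)/2
g = 11*10/2
g = 110/2 = 55

55


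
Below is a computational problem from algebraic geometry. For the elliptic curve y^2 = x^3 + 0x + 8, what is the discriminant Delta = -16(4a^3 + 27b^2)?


Compute each component:
4a^3 = 4*0^3 = 4*0 = 0
27b^2 = 27*8^2 = 27*64 = 1728
4a^3 + 27b^2 = 0 + 1728 = 1728
Delta = -16*1728 = -27648

-27648


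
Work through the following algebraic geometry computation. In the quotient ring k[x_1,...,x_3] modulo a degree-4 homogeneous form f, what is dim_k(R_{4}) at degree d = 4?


For R = k[x_1,...,x_n]/(f) with f homogeneous of degree e:
The Hilbert series is (1 - t^e)/(1 - t)^n.
So h(d) = C(d+n-1, n-1) - C(d-e+n-1, n-1) for d >= e.
With n=3, e=4, d=4:
C(4+3-1, 3-1) = C(6, 2) = 15
C(4-4+3-1, 3-1) = C(2, 2) = 1
h(4) = 15 - 1 = 14

14


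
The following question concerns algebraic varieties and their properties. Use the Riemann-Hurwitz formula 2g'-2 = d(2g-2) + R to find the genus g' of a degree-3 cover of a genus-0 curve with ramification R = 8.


Riemann-Hurwitz formula: 2g' - 2 = d(2g - 2) + R
Given: d = 3, g = 0, R = 8
2g' - 2 = 3*(2*0 - 2) + 8
2g' - 2 = 3*(-2) + 8
2g' - 2 = -6 + 8 = 2
2g' = 4
g' = 2

2


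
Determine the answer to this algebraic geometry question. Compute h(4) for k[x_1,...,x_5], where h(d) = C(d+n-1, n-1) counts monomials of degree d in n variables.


The Hilbert function for the polynomial ring in 5 variables is:
h(d) = C(d+n-1, n-1)
h(4) = C(4+5-1, 5-1) = C(8, 4)
= 8! / (4! * 4!)
= 70

70


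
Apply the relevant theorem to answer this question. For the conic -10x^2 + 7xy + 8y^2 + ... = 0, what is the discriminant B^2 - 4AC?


The discriminant of a conic Ax^2 + Bxy + Cy^2 + ... = 0 is B^2 - 4AC.
B^2 = 7^2 = 49
4AC = 4*(-10)*8 = -320
Discriminant = 49 + 320 = 369

369


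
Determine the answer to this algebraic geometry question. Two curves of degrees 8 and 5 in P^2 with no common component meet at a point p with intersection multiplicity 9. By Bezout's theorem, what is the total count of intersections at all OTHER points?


By Bezout's theorem, the total intersection number is d1 * d2.
Total = 8 * 5 = 40
Intersection multiplicity at p = 9
Remaining intersections = 40 - 9 = 31

31


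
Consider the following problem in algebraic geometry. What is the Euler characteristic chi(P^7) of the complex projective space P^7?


The complex projective space P^7 has one cell in each even real dimension 0, 2, ..., 14.
The cohomology groups are H^{2k}(P^7) = Z for k = 0,...,7, and 0 otherwise.
Euler characteristic = sum of Betti numbers = 1 per even-dimensional cohomology group.
chi(P^7) = 7 + 1 = 8

8


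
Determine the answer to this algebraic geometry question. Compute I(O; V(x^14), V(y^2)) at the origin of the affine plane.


The intersection multiplicity of V(x^a) and V(y^b) at the origin is:
I(O; V(x^14), V(y^2)) = dim_k(k[x,y]/(x^14, y^2))
A basis for k[x,y]/(x^14, y^2) is the set of monomials x^i * y^j
where 0 <= i < 14 and 0 <= j < 2.
The number of such monomials is 14 * 2 = 28

28


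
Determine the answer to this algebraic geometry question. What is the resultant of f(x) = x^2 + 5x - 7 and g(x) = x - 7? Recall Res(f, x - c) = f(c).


For Res(f, x - c), we evaluate f at x = c.
f(7) = 7^2 + 5*7 - 7
= 49 + 35 - 7
= 84 - 7 = 77
Res(f, g) = 77

77


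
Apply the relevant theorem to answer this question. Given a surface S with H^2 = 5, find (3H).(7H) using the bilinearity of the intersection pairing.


Using bilinearity of the intersection pairing on a surface S:
(aH).(bH) = ab * (H.H)
We have H^2 = 5.
D.E = (3H).(7H) = 3*7*5
= 21*5
= 105

105


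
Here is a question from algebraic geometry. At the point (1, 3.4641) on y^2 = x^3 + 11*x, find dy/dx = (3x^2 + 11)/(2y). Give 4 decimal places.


Using implicit differentiation of y^2 = x^3 + 11*x:
2y * dy/dx = 3x^2 + 11
dy/dx = (3x^2 + 11)/(2y)
Numerator: 3*1^2 + 11 = 14
Denominator: 2*3.4641 = 6.9282
dy/dx = 14/6.9282 = 2.0207

2.0207


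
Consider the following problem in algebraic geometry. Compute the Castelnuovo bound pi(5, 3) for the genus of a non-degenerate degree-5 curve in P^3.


Castelnuovo's bound: write d - 1 = m(r-1) + epsilon with 0 <= epsilon < r-1.
d - 1 = 5 - 1 = 4
r - 1 = 3 - 1 = 2
4 = 2*2 + 0, so m = 2, epsilon = 0
pi(d, r) = m(m-1)(r-1)/2 + m*epsilon
= 2*1*2/2 + 2*0
= 4/2 + 0
= 2 + 0 = 2

2


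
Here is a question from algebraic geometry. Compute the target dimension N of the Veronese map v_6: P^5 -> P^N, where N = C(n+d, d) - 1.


The Veronese embedding v_d: P^n -> P^N maps each point to all
degree-d monomials in n+1 homogeneous coordinates.
N = C(n+d, d) - 1
N = C(5+6, 6) - 1
N = C(11, 6) - 1
C(11, 6) = 462
N = 462 - 1 = 461

461


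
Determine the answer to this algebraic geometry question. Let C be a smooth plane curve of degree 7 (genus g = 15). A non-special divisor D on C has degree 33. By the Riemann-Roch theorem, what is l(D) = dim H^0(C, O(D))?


First, compute the genus of a smooth plane curve of degree 7:
g = (d-1)(d-2)/2 = (7-1)(7-2)/2 = 15
For a non-special divisor D (i.e., h^1(D) = 0), Riemann-Roch gives:
l(D) = deg(D) - g + 1
Since deg(D) = 33 >= 2g - 1 = 29, D is non-special.
l(D) = 33 - 15 + 1 = 19

19


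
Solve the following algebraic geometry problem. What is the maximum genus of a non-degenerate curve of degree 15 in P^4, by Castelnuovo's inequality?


Castelnuovo's bound: write d - 1 = m(r-1) + epsilon with 0 <= epsilon < r-1.
d - 1 = 15 - 1 = 14
r - 1 = 4 - 1 = 3
14 = 4*3 + 2, so m = 4, epsilon = 2
pi(d, r) = m(m-1)(r-1)/2 + m*epsilon
= 4*3*3/2 + 4*2
= 36/2 + 8
= 18 + 8 = 26

26


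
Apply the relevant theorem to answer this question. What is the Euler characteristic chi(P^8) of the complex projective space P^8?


The complex projective space P^8 has one cell in each even real dimension 0, 2, ..., 16.
The cohomology groups are H^{2k}(P^8) = Z for k = 0,...,8, and 0 otherwise.
Euler characteristic = sum of Betti numbers = 1 per even-dimensional cohomology group.
chi(P^8) = 8 + 1 = 9

9
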